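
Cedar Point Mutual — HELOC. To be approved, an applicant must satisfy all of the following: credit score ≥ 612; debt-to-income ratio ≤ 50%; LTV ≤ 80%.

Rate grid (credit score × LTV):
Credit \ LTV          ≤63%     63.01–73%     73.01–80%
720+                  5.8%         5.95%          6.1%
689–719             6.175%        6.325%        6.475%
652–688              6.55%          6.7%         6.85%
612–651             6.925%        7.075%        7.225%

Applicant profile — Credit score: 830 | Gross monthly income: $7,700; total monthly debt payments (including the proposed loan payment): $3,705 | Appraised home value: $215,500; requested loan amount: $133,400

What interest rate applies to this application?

Credit score 830 ≥ 612; DTI = 3,705/7,700 = 48.1% ≤ 50%
Loan-to-value = 133,400/215,500 = 61.9% — pass (80% max)
Row: 830 falls in 720+. Column: 61.9% falls in ≤63%. Rate = 5.8%.

5.8%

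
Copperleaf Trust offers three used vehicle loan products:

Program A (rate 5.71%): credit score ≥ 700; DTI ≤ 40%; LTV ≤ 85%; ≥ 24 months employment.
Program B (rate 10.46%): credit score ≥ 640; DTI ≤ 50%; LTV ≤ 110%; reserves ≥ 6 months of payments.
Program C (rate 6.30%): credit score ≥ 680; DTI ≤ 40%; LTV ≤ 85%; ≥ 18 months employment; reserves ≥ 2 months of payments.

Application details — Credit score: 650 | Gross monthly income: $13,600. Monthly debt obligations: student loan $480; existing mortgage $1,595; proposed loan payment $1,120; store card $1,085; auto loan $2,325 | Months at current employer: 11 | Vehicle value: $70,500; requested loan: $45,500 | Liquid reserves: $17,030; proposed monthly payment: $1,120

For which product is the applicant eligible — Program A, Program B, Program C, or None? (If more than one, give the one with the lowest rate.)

Program B

Total debts = (480 + 1,595 + 1,120 + 1,085 + 2,325) = 6,605; DTI = 6,605/13,600 = 48.6%.
LTV = 45,500/70,500 = 64.5%.
Reserves = 17,030/1,120 = 15.2 months.
Program A: score 650 < 700; DTI 48.6% > 40%; LTV 64.5% ≤ 85%; employment 11 < 24 mo → does not qualify.
Program B: score 650 ≥ 640; DTI 48.6% ≤ 50%; LTV 64.5% ≤ 110%; reserves 15.2 ≥ 6 mo → qualifies.
Program C: score 650 < 680; DTI 48.6% > 40%; LTV 64.5% ≤ 85%; employment 11 < 18 mo; reserves 15.2 ≥ 2 mo → does not qualify.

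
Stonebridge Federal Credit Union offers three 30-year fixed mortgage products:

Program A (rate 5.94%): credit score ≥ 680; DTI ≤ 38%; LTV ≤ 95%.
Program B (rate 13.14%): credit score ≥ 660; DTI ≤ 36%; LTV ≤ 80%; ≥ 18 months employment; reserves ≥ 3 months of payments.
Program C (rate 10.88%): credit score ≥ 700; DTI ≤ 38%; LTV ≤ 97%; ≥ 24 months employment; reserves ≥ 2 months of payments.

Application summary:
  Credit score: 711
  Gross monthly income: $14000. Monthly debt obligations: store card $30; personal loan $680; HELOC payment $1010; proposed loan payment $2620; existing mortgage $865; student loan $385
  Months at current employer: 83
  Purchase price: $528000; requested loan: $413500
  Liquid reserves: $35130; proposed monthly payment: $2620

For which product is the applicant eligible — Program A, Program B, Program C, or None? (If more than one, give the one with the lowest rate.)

None

Total debts = (30 + 680 + 1,010 + 2,620 + 865 + 385) = 5,590; DTI = 5,590/14,000 = 39.9%.
LTV = 413,500/528,000 = 78.3%.
Reserves = 35,130/2,620 = 13.4 months.
Program A: score 711 ≥ 680; DTI 39.9% > 38%; LTV 78.3% ≤ 95% → does not qualify.
Program B: score 711 ≥ 660; DTI 39.9% > 36%; LTV 78.3% ≤ 80%; employment 83 ≥ 18 mo; reserves 13.4 ≥ 3 mo → does not qualify.
Program C: score 711 ≥ 700; DTI 39.9% > 38%; LTV 78.3% ≤ 97%; employment 83 ≥ 24 mo; reserves 13.4 ≥ 2 mo → does not qualify.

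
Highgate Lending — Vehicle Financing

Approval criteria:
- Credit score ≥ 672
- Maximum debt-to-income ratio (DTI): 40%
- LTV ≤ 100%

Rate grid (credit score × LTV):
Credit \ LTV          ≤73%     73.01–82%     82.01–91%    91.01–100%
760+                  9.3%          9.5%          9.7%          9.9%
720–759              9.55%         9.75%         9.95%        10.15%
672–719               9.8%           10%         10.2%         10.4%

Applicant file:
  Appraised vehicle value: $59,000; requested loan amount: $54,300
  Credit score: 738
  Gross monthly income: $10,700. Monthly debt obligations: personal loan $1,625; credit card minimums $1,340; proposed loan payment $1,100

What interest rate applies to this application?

Credit score 738 ≥ 672; Total monthly debts = (1,625 + 1,340 + 1,100) = 4,065. Debt-to-income = 4,065/10,700 = 38% — meets 40% limit
LTV = 54,300/59,000 = 92% ≤ 100%
Credit 738 → row 720–759; LTV 92% → column 91.01–100%. Grid cell → 10.15%.

10.15%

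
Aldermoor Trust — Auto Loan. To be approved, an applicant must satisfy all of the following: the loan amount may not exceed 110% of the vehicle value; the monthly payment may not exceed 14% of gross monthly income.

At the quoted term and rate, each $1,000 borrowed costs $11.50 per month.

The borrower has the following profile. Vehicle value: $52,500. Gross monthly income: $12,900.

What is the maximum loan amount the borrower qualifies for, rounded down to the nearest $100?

Payment cap: 14% × $12,900 = $1,806/month.
At $11.50 per $1,000, that supports 1,806/11.50 × 1,000 ≈ $157,043 → $157,000.
LTV cap: 110% × $52,500 = $57,750 → $57,700.
Binding constraint: loan-to-value.

$57,700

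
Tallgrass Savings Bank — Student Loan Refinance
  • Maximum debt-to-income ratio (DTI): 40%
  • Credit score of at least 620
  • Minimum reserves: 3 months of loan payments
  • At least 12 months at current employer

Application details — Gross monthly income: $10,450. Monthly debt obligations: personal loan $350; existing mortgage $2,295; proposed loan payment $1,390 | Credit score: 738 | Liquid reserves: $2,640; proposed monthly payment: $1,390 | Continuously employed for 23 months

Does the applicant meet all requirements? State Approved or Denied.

Denied

Total monthly debts = (350 + 2,295 + 1,390) = 4,035. DTI: 4,035 ÷ 10,450 = 38.6%, within the 40% cap
Credit score 738 ≥ 620 (meets)
Reserves = 2,640/1,390 = 1.9 months < 3
Employment 23 ≥ 12 months
Fails on reserves.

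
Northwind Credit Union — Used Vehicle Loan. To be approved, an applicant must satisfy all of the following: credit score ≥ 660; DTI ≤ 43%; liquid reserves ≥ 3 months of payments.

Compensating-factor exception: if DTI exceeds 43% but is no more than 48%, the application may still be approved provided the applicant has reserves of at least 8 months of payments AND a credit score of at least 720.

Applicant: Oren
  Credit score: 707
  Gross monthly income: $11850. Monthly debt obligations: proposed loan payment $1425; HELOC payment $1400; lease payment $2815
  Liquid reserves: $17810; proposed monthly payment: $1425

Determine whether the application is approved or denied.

Credit score 707 ≥ 660 (meets base)
Total debts = (1,425 + 1,400 + 2,815) = 5,640. DTI: 5,640 ÷ 11,850 = 47.6%, over the 43% base limit.
Reserves = 17,810/1,425 = 12.5 months ≥ 3
DTI 47.6% is within the 43%–48% exception band; checking compensating factors.
Override check — reserves: 12.5 mo (ok); score: 707 (below 720).
Compensating-factor requirement not fully met.

Denied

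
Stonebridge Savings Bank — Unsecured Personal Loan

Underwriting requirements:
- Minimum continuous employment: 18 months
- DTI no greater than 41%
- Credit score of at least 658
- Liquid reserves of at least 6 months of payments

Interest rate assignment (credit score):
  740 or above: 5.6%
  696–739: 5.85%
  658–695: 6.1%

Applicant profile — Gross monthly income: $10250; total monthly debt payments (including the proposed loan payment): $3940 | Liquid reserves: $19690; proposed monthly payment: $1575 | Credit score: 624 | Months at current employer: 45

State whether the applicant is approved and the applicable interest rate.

Credit score 624 < 658 (below minimum)
DTI: 3,940 ÷ 10,250 = 38.4%, within the 41% cap
Employment 45 ≥ 18 months
Reserves = 19,690/1,575 = 12.5 months ≥ 6
Not all requirements met → denied.

Denied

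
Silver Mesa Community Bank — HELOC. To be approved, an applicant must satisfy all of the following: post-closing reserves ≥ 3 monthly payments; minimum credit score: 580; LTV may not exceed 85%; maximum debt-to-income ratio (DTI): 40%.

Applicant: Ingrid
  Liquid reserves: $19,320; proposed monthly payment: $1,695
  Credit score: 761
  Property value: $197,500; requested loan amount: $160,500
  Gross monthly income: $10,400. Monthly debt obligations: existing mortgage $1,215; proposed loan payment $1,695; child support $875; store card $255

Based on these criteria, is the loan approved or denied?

Reserves: 19,320 ÷ 1,695 = 11.4 months (meets 3-month minimum)
Credit score 761 ≥ 580 (meets)
Loan-to-value = 160,500/197,500 = 81.3% — pass (85% max)
Total monthly debts = (1,215 + 1,695 + 875 + 255) = 4,040. Debt-to-income = 4,040/10,400 = 38.8% — meets 40% limit
All criteria satisfied.

Approved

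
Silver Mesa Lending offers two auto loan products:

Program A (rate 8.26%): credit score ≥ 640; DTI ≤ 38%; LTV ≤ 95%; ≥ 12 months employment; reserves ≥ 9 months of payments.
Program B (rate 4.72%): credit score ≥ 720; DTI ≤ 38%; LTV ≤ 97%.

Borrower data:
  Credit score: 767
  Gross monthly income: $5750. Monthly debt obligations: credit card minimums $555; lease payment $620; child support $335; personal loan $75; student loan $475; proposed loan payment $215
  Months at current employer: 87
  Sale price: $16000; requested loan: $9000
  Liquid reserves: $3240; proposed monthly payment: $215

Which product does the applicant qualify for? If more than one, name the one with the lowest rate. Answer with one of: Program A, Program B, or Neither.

Neither

Total debts = (555 + 620 + 335 + 75 + 475 + 215) = 2,275; DTI = 2,275/5,750 = 39.6%.
LTV = 9,000/16,000 = 56.2%.
Reserves = 3,240/215 = 15.1 months.
Program A: score 767 ≥ 640; DTI 39.6% > 38%; LTV 56.2% ≤ 95%; employment 87 ≥ 12 mo; reserves 15.1 ≥ 9 mo → does not qualify.
Program B: score 767 ≥ 720; DTI 39.6% > 38%; LTV 56.2% ≤ 97% → does not qualify.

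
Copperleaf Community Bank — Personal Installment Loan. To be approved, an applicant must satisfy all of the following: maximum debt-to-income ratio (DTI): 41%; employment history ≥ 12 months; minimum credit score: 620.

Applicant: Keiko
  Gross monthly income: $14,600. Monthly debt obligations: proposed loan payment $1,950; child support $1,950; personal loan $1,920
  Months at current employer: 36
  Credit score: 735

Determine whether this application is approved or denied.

Approved

Total monthly debts = (1,950 + 1,950 + 1,920) = 5,820. DTI: 5,820 ÷ 14,600 = 39.9%, within the 41% cap
Employment 36 ≥ 12 months
Credit score 735 ≥ 620 (meets)
All criteria satisfied.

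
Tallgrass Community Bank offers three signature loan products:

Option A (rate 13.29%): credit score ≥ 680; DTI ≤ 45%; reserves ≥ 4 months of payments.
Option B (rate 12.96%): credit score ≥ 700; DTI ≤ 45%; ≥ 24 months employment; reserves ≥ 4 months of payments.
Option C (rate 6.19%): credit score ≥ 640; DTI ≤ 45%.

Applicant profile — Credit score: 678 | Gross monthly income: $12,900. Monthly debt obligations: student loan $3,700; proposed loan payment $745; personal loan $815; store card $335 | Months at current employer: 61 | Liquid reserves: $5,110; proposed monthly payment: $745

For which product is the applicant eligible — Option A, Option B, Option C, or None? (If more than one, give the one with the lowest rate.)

Total debts = (3,700 + 745 + 815 + 335) = 5,595; DTI = 5,595/12,900 = 43.4%.
Reserves = 5,110/745 = 6.9 months.
Option A: score 678 < 680; DTI 43.4% ≤ 45%; reserves 6.9 ≥ 4 mo → does not qualify.
Option B: score 678 < 700; DTI 43.4% ≤ 45%; employment 61 ≥ 24 mo; reserves 6.9 ≥ 4 mo → does not qualify.
Option C: score 678 ≥ 640; DTI 43.4% ≤ 45% → qualifies.

Option C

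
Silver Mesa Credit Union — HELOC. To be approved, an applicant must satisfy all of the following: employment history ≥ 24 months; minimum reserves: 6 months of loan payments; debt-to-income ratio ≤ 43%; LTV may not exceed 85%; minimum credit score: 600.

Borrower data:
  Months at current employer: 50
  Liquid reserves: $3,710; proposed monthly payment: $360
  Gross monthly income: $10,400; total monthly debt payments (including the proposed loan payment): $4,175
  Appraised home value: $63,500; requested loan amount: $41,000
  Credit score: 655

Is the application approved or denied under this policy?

Employment 50 ≥ 24 months
Reserves = 3,710/360 = 10.3 months ≥ 6
DTI: 4,175 ÷ 10,400 = 40.1%, within the 43% cap
LTV: 41,000 ÷ 63,500 = 64.6%, within 85% cap
Credit score 655 ≥ 600 (meets)
All criteria satisfied.

Approved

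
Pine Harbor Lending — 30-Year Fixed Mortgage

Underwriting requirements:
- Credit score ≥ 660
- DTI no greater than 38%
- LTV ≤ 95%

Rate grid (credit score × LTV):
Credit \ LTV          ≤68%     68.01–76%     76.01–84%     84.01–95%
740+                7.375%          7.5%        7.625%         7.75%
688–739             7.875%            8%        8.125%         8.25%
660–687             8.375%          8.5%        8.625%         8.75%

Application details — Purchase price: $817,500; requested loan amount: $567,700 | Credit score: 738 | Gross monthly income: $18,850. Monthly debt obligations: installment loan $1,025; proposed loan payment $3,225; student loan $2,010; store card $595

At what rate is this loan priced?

Credit score 738 ≥ 660; Total monthly debts = (1,025 + 3,225 + 2,010 + 595) = 6,855. DTI: 6,855 ÷ 18,850 = 36.4%, within the 38% cap
Loan-to-value = 567,700/817,500 = 69.4% — pass (95% max)
Score 738 is in the 688–739 band; LTV 69.4% is in the 68.01–76% band → 8%.

8%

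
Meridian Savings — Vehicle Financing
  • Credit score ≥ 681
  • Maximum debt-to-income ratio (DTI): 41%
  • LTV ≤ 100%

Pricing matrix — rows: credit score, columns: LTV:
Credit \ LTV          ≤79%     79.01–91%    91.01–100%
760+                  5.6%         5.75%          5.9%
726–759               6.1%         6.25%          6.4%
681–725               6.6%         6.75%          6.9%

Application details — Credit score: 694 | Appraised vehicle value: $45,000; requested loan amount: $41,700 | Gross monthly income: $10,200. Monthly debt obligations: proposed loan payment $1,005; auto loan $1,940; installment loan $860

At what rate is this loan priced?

Credit score 694 ≥ 681; Total monthly debts = (1,005 + 1,940 + 860) = 3,805. DTI = 3,805/10,200 = 37.3% ≤ 41%
Loan-to-value = 41,700/45,000 = 92.7% — pass (100% max)
Row: 694 falls in 681–725. Column: 92.7% falls in 91.01–100%. Rate = 6.9%.

6.9%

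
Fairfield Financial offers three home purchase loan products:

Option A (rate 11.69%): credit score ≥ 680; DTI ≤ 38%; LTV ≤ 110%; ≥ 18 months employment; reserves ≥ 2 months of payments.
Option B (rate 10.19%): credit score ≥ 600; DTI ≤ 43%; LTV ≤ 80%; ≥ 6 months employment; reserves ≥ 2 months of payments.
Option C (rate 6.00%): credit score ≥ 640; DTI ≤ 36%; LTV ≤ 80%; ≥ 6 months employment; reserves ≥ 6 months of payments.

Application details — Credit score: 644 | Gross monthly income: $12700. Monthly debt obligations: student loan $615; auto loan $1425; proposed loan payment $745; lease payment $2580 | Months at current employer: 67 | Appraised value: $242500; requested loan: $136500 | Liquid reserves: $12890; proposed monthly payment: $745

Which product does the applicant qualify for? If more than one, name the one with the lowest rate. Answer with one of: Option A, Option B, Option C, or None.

Total debts = (615 + 1,425 + 745 + 2,580) = 5,365; DTI = 5,365/12,700 = 42.2%.
LTV = 136,500/242,500 = 56.3%.
Reserves = 12,890/745 = 17.3 months.
Option A: score 644 < 680; DTI 42.2% > 38%; LTV 56.3% ≤ 110%; employment 67 ≥ 18 mo; reserves 17.3 ≥ 2 mo → does not qualify.
Option B: score 644 ≥ 600; DTI 42.2% ≤ 43%; LTV 56.3% ≤ 80%; employment 67 ≥ 6 mo; reserves 17.3 ≥ 2 mo → qualifies.
Option C: score 644 ≥ 640; DTI 42.2% > 36%; LTV 56.3% ≤ 80%; employment 67 ≥ 6 mo; reserves 17.3 ≥ 6 mo → does not qualify.

Option B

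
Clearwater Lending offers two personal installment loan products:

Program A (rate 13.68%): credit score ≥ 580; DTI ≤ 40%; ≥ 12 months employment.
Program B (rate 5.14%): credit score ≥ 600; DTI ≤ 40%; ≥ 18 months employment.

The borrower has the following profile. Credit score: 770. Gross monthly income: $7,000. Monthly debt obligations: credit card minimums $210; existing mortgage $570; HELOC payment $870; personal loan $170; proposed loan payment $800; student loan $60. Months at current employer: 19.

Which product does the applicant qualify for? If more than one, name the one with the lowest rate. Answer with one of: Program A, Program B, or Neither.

Program B

Total debts = (210 + 570 + 870 + 170 + 800 + 60) = 2,680; DTI = 2,680/7,000 = 38.3%.
Program A: score 770 ≥ 580; DTI 38.3% ≤ 40%; employment 19 ≥ 12 mo → qualifies.
Program B: score 770 ≥ 600; DTI 38.3% ≤ 40%; employment 19 ≥ 18 mo → qualifies.
Qualifying: Program A, Program B. Lowest rate is 5.14% → Program B.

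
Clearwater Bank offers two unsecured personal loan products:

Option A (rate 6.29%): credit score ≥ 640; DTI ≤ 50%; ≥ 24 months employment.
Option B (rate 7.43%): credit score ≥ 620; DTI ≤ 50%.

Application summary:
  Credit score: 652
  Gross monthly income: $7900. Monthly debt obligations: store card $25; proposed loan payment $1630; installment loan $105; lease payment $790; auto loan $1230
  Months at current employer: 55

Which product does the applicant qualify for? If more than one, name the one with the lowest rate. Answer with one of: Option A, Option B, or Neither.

Total debts = (25 + 1,630 + 105 + 790 + 1,230) = 3,780; DTI = 3,780/7,900 = 47.8%.
Option A: score 652 ≥ 640; DTI 47.8% ≤ 50%; employment 55 ≥ 24 mo → qualifies.
Option B: score 652 ≥ 620; DTI 47.8% ≤ 50% → qualifies.
Qualifying: Option A, Option B. Lowest rate is 6.29% → Option A.

Option A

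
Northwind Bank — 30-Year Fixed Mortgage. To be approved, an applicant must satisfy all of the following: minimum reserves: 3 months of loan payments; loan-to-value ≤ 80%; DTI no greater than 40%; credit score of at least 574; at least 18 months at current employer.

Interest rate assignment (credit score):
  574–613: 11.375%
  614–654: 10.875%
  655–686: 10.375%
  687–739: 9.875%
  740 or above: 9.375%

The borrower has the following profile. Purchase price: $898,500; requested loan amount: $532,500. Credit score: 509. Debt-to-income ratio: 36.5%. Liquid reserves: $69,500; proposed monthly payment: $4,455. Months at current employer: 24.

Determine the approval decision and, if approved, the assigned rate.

Denied

Credit score 509 < 574 (below minimum)
LTV: 532,500 ÷ 898,500 = 59.3%, within 80% cap
DTI 36.5% is within the 40% limit
Employment 24 ≥ 18 months
Liquid reserves cover 69,500/4,455 = 15.6 months — ≥ 3 required
Not all requirements met → denied.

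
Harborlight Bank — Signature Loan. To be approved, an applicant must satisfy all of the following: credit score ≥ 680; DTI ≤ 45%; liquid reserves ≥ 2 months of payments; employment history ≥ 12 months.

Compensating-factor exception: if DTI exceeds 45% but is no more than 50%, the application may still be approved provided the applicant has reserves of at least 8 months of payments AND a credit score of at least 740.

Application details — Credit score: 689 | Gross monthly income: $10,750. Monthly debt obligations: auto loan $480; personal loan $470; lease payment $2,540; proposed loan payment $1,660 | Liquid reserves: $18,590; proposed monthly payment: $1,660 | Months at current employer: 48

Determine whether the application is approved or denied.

Denied

Credit score 689 ≥ 680 (meets base)
Total debts = (480 + 470 + 2,540 + 1,660) = 5,150. DTI: 5,150 ÷ 10,750 = 47.9%, over the 45% base limit.
Liquid reserves cover 18,590/1,660 = 11.2 months — ≥ 2 required
Employment 48 ≥ 12 months
47.9% falls in the override range (45%–50%), so the compensating-factor test applies.
Override check — reserves: 11.2 mo (ok); score: 689 (below 740).
Compensating-factor requirement not fully met.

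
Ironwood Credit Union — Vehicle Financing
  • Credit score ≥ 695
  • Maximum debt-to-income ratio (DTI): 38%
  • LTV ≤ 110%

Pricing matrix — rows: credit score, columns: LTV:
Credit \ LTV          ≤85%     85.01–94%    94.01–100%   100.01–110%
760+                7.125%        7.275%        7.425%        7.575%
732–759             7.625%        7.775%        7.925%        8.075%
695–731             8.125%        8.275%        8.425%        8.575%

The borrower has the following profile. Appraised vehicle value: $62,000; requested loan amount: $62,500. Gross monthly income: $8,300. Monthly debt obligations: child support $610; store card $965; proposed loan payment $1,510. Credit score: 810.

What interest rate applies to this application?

7.575%

Credit score 810 ≥ 695; Total monthly debts = (610 + 965 + 1,510) = 3,085. DTI = 3,085/8,300 = 37.2% ≤ 38%
Loan-to-value = 62,500/62,000 = 100.8% — pass (110% max)
Credit 810 → row 760+; LTV 100.8% → column 100.01–110%. Grid cell → 7.575%.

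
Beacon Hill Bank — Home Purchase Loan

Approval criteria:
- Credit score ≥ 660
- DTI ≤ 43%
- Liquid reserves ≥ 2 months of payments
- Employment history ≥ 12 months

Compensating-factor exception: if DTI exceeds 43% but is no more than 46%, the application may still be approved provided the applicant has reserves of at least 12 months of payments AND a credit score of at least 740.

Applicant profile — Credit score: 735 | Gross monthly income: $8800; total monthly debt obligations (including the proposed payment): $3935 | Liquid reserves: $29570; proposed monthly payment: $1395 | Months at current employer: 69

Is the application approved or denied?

Denied

Credit score 735 ≥ 660 (meets base)
DTI = 3,935/8,800 = 44.7% > 43% — standard DTI limit exceeded.
Liquid reserves cover 29,570/1,395 = 21.2 months — ≥ 2 required
Employment 69 ≥ 12 months
44.7% falls in the override range (43%–46%), so the compensating-factor test applies.
Reserves 21.2 ≥ 12 months; credit score 735 < 740.
Override conditions not both satisfied; exception does not apply.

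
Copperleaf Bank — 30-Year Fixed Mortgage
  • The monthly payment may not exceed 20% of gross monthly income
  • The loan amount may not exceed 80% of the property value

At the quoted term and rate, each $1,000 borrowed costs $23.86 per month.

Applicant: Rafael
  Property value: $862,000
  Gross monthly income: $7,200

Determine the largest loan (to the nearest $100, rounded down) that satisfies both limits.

Payment cap: 20% × $7,200 = $1,440/month.
At $23.86 per $1,000, that supports 1,440/23.86 × 1,000 ≈ $60,352 → $60,300.
LTV cap: 80% × $862,000 = $689,600 → $689,600.
Binding constraint: payment-to-income.

$60,300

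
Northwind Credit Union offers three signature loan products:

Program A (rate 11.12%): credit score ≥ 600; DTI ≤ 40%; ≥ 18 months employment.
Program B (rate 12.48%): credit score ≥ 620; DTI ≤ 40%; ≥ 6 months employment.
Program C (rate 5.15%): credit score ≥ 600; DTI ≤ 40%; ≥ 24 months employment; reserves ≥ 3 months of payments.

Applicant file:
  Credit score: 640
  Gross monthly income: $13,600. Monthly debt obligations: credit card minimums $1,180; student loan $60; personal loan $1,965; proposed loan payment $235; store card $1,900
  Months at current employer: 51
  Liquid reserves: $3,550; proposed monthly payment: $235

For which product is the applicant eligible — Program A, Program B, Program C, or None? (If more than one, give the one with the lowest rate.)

Program C

Total debts = (1,180 + 60 + 1,965 + 235 + 1,900) = 5,340; DTI = 5,340/13,600 = 39.3%.
Reserves = 3,550/235 = 15.1 months.
Program A: score 640 ≥ 600; DTI 39.3% ≤ 40%; employment 51 ≥ 18 mo → qualifies.
Program B: score 640 ≥ 620; DTI 39.3% ≤ 40%; employment 51 ≥ 6 mo → qualifies.
Program C: score 640 ≥ 600; DTI 39.3% ≤ 40%; employment 51 ≥ 24 mo; reserves 15.1 ≥ 3 mo → qualifies.
Qualifying: Program A, Program B, Program C. Lowest rate is 5.15% → Program C.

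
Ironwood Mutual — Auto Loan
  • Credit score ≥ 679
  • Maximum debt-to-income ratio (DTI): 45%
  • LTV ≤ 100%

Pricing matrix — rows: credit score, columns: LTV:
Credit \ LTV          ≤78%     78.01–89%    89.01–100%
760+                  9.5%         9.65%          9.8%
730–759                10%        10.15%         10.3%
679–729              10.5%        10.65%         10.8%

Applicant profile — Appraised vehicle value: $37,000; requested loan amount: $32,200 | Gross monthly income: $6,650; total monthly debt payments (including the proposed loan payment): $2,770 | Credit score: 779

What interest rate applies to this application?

9.65%

Credit score 779 ≥ 679; DTI = 2,770/6,650 = 41.7% ≤ 45%
LTV = 32,200/37,000 = 87% ≤ 100%
Credit 779 → row 760+; LTV 87% → column 78.01–89%. Grid cell → 9.65%.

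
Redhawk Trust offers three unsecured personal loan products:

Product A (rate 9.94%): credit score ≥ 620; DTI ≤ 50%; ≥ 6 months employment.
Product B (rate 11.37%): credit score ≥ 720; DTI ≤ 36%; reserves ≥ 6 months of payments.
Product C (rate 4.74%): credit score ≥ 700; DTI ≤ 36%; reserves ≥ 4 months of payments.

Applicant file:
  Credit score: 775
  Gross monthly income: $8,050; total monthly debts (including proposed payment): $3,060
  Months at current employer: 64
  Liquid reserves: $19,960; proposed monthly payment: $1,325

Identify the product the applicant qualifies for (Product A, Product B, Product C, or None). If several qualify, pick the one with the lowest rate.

DTI = 3,060/8,050 = 38%.
Reserves = 19,960/1,325 = 15.1 months.
Product A: score 775 ≥ 620; DTI 38% ≤ 50%; employment 64 ≥ 6 mo → qualifies.
Product B: score 775 ≥ 720; DTI 38% > 36%; reserves 15.1 ≥ 6 mo → does not qualify.
Product C: score 775 ≥ 700; DTI 38% > 36%; reserves 15.1 ≥ 4 mo → does not qualify.

Product A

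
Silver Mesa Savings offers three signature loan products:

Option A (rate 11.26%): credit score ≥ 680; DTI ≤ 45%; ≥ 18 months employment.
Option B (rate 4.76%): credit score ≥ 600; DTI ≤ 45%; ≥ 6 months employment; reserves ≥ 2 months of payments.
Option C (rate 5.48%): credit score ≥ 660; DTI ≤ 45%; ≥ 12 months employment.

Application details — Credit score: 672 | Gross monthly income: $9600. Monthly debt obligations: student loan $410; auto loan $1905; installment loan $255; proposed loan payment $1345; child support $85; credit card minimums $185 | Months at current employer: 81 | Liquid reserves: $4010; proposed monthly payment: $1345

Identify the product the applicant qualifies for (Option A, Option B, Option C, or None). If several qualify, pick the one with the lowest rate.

Option B

Total debts = (410 + 1,905 + 255 + 1,345 + 85 + 185) = 4,185; DTI = 4,185/9,600 = 43.6%.
Reserves = 4,010/1,345 = 3.0 months.
Option A: score 672 < 680; DTI 43.6% ≤ 45%; employment 81 ≥ 18 mo → does not qualify.
Option B: score 672 ≥ 600; DTI 43.6% ≤ 45%; employment 81 ≥ 6 mo; reserves 3.0 ≥ 2 mo → qualifies.
Option C: score 672 ≥ 660; DTI 43.6% ≤ 45%; employment 81 ≥ 12 mo → qualifies.
Qualifying: Option B, Option C. Lowest rate is 4.76% → Option B.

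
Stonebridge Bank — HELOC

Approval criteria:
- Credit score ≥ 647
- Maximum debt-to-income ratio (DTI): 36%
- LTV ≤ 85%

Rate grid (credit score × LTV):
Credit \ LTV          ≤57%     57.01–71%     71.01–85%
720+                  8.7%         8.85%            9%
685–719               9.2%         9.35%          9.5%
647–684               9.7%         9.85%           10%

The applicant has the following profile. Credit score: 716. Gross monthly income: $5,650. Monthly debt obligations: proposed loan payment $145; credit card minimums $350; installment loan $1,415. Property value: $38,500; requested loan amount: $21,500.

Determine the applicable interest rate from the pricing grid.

9.2%

Credit score 716 ≥ 647; Total monthly debts = (145 + 350 + 1,415) = 1,910. DTI: 1,910 ÷ 5,650 = 33.8%, within the 36% cap
LTV = 21,500/38,500 = 55.8% ≤ 85%
Credit 716 → row 685–719; LTV 55.8% → column ≤57%. Grid cell → 9.2%.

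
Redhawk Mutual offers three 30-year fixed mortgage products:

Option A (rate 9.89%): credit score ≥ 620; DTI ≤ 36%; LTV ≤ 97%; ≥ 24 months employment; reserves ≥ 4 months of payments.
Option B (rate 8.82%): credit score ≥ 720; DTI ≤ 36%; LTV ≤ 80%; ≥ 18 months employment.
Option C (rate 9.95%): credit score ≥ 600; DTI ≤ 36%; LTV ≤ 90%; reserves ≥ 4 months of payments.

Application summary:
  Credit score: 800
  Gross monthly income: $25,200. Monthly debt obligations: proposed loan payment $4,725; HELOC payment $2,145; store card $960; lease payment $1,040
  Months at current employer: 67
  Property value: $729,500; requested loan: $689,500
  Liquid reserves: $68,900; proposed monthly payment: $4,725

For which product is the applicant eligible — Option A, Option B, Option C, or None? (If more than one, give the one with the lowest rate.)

Total debts = (4,725 + 2,145 + 960 + 1,040) = 8,870; DTI = 8,870/25,200 = 35.2%.
LTV = 689,500/729,500 = 94.5%.
Reserves = 68,900/4,725 = 14.6 months.
Option A: score 800 ≥ 620; DTI 35.2% ≤ 36%; LTV 94.5% ≤ 97%; employment 67 ≥ 24 mo; reserves 14.6 ≥ 4 mo → qualifies.
Option B: score 800 ≥ 720; DTI 35.2% ≤ 36%; LTV 94.5% > 80%; employment 67 ≥ 18 mo → does not qualify.
Option C: score 800 ≥ 600; DTI 35.2% ≤ 36%; LTV 94.5% > 90%; reserves 14.6 ≥ 4 mo → does not qualify.

Option A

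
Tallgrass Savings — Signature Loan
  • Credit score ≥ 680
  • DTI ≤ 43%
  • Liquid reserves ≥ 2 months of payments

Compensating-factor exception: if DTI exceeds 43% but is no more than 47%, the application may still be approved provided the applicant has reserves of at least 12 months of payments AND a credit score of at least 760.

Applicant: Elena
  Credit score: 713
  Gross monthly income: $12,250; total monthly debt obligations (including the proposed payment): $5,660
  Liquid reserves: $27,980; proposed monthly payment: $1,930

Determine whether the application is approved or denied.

Credit score 713 ≥ 680 (meets base)
DTI = 5,660/12,250 = 46.2% > 43% — standard DTI limit exceeded.
Reserves = 27,980/1,930 = 14.5 months ≥ 2
DTI 46.2% is within the 43%–47% exception band; checking compensating factors.
Reserves 14.5 ≥ 12 months; credit score 713 < 760.
Compensating-factor requirement not fully met.

Denied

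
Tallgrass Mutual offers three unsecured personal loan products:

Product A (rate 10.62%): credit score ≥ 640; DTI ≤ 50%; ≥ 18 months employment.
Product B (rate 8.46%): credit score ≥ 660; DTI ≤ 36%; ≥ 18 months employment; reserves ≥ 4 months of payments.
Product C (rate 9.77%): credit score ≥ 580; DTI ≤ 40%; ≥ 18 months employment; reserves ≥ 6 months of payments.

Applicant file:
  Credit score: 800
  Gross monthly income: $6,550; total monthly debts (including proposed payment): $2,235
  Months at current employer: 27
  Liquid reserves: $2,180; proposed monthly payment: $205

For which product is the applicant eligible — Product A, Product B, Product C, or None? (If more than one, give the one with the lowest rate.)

Product B

DTI = 2,235/6,550 = 34.1%.
Reserves = 2,180/205 = 10.6 months.
Product A: score 800 ≥ 640; DTI 34.1% ≤ 50%; employment 27 ≥ 18 mo → qualifies.
Product B: score 800 ≥ 660; DTI 34.1% ≤ 36%; employment 27 ≥ 18 mo; reserves 10.6 ≥ 4 mo → qualifies.
Product C: score 800 ≥ 580; DTI 34.1% ≤ 40%; employment 27 ≥ 18 mo; reserves 10.6 ≥ 6 mo → qualifies.
Qualifying: Product A, Product B, Product C. Lowest rate is 8.46% → Product B.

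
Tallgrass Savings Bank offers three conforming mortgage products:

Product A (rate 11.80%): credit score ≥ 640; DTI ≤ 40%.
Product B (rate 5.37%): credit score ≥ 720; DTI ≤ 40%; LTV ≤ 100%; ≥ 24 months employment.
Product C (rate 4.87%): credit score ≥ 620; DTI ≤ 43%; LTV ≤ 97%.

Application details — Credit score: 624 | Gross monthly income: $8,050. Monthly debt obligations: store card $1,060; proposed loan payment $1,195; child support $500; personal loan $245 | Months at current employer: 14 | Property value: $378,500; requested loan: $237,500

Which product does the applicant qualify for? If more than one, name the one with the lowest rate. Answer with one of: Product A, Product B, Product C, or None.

Total debts = (1,060 + 1,195 + 500 + 245) = 3,000; DTI = 3,000/8,050 = 37.3%.
LTV = 237,500/378,500 = 62.7%.
Product A: score 624 < 640; DTI 37.3% ≤ 40% → does not qualify.
Product B: score 624 < 720; DTI 37.3% ≤ 40%; LTV 62.7% ≤ 100%; employment 14 < 24 mo → does not qualify.
Product C: score 624 ≥ 620; DTI 37.3% ≤ 43%; LTV 62.7% ≤ 97% → qualifies.

Product C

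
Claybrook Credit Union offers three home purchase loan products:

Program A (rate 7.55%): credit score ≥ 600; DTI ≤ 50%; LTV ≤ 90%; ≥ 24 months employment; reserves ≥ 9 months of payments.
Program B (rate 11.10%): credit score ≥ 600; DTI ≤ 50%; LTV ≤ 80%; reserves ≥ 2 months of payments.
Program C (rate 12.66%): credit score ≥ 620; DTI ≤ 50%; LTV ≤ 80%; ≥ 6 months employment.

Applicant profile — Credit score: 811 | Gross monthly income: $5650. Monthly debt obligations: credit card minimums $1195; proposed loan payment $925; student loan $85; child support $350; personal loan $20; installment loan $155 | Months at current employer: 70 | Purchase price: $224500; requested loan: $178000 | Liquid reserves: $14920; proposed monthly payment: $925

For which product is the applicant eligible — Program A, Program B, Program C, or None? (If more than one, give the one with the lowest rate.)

Program A

Total debts = (1,195 + 925 + 85 + 350 + 20 + 155) = 2,730; DTI = 2,730/5,650 = 48.3%.
LTV = 178,000/224,500 = 79.3%.
Reserves = 14,920/925 = 16.1 months.
Program A: score 811 ≥ 600; DTI 48.3% ≤ 50%; LTV 79.3% ≤ 90%; employment 70 ≥ 24 mo; reserves 16.1 ≥ 9 mo → qualifies.
Program B: score 811 ≥ 600; DTI 48.3% ≤ 50%; LTV 79.3% ≤ 80%; reserves 16.1 ≥ 2 mo → qualifies.
Program C: score 811 ≥ 620; DTI 48.3% ≤ 50%; LTV 79.3% ≤ 80%; employment 70 ≥ 6 mo → qualifies.
Qualifying: Program A, Program B, Program C. Lowest rate is 7.55% → Program A.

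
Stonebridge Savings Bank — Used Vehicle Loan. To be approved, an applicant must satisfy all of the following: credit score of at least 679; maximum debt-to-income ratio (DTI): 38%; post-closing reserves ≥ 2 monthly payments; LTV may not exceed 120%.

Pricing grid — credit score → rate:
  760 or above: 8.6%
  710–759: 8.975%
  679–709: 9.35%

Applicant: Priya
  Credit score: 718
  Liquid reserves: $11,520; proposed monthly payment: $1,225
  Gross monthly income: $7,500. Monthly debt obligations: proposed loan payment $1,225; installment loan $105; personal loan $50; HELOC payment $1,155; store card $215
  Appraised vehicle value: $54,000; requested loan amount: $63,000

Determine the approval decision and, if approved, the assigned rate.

Approved at 8.975%

Credit score 718 ≥ 679 (meets minimum)
Total monthly debts = (1,225 + 105 + 50 + 1,155 + 215) = 2,750. DTI = 2,750/7,500 = 36.7% ≤ 38%
Liquid reserves cover 11,520/1,225 = 9.4 months — ≥ 2 required
Loan-to-value = 63,000/54,000 = 116.7% — pass (120% max)
All requirements met. Score 718 falls in the 710–759 tier → 8.975%.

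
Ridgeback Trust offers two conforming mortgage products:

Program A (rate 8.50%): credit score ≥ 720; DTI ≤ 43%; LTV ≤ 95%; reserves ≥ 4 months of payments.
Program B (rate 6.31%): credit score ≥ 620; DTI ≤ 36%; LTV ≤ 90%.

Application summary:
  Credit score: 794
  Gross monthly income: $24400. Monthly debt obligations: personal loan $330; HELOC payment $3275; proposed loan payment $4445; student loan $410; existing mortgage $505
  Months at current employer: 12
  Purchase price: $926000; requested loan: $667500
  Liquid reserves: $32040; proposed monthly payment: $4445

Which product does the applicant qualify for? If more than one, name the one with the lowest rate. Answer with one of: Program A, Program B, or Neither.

Program A

Total debts = (330 + 3,275 + 4,445 + 410 + 505) = 8,965; DTI = 8,965/24,400 = 36.7%.
LTV = 667,500/926,000 = 72.1%.
Reserves = 32,040/4,445 = 7.2 months.
Program A: score 794 ≥ 720; DTI 36.7% ≤ 43%; LTV 72.1% ≤ 95%; reserves 7.2 ≥ 4 mo → qualifies.
Program B: score 794 ≥ 620; DTI 36.7% > 36%; LTV 72.1% ≤ 90% → does not qualify.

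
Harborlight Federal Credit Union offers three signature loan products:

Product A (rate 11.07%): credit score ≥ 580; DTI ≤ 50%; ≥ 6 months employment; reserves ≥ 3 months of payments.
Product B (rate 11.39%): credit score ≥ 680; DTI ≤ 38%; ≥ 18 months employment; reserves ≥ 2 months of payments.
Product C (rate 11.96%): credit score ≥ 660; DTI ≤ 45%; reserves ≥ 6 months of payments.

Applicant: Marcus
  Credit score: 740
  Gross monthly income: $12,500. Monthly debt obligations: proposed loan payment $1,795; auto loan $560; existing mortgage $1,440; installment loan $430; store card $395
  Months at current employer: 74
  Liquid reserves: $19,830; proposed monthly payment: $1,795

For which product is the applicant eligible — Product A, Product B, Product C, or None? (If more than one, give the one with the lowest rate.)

Product A

Total debts = (1,795 + 560 + 1,440 + 430 + 395) = 4,620; DTI = 4,620/12,500 = 37%.
Reserves = 19,830/1,795 = 11.0 months.
Product A: score 740 ≥ 580; DTI 37% ≤ 50%; employment 74 ≥ 6 mo; reserves 11.0 ≥ 3 mo → qualifies.
Product B: score 740 ≥ 680; DTI 37% ≤ 38%; employment 74 ≥ 18 mo; reserves 11.0 ≥ 2 mo → qualifies.
Product C: score 740 ≥ 660; DTI 37% ≤ 45%; reserves 11.0 ≥ 6 mo → qualifies.
Qualifying: Product A, Product B, Product C. Lowest rate is 11.07% → Product A.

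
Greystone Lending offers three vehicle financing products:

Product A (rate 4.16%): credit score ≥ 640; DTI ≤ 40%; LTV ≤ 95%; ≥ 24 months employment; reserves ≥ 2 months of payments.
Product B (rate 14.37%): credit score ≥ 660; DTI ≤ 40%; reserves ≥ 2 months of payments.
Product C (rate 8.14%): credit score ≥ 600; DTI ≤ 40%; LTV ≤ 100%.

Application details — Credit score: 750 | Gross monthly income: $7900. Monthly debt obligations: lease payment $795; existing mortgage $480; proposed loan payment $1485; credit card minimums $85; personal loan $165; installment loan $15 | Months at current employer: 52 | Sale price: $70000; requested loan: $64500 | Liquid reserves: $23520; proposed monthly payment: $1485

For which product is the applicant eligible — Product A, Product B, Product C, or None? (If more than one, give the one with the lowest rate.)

Total debts = (795 + 480 + 1,485 + 85 + 165 + 15) = 3,025; DTI = 3,025/7,900 = 38.3%.
LTV = 64,500/70,000 = 92.1%.
Reserves = 23,520/1,485 = 15.8 months.
Product A: score 750 ≥ 640; DTI 38.3% ≤ 40%; LTV 92.1% ≤ 95%; employment 52 ≥ 24 mo; reserves 15.8 ≥ 2 mo → qualifies.
Product B: score 750 ≥ 660; DTI 38.3% ≤ 40%; reserves 15.8 ≥ 2 mo → qualifies.
Product C: score 750 ≥ 600; DTI 38.3% ≤ 40%; LTV 92.1% ≤ 100% → qualifies.
Qualifying: Product A, Product B, Product C. Lowest rate is 4.16% → Product A.

Product A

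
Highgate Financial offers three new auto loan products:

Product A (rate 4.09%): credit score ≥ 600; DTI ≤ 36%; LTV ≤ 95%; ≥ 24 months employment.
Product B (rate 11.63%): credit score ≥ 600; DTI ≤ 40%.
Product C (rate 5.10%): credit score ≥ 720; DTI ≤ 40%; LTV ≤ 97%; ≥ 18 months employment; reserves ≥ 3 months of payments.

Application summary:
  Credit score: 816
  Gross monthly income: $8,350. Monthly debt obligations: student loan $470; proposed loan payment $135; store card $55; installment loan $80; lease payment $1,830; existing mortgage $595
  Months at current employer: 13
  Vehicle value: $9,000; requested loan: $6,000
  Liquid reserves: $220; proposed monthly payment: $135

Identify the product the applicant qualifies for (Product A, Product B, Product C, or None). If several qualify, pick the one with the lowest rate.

Product B

Total debts = (470 + 135 + 55 + 80 + 1,830 + 595) = 3,165; DTI = 3,165/8,350 = 37.9%.
LTV = 6,000/9,000 = 66.7%.
Reserves = 220/135 = 1.6 months.
Product A: score 816 ≥ 600; DTI 37.9% > 36%; LTV 66.7% ≤ 95%; employment 13 < 24 mo → does not qualify.
Product B: score 816 ≥ 600; DTI 37.9% ≤ 40% → qualifies.
Product C: score 816 ≥ 720; DTI 37.9% ≤ 40%; LTV 66.7% ≤ 97%; employment 13 < 18 mo; reserves 1.6 < 3 mo → does not qualify.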